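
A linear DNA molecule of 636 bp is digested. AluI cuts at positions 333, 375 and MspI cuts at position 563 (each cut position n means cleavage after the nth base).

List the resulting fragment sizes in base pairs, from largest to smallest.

333, 188, 73, 42 bp

Combined cut positions (sorted): 333, 375, 563.
Linear molecule, 3 cuts → 4 fragments:
  333 − 0 = 333 bp
  375 − 333 = 42 bp
  563 − 375 = 188 bp
  636 − 563 = 73 bp
Sorted largest to smallest: 333, 188, 73, 42 bp.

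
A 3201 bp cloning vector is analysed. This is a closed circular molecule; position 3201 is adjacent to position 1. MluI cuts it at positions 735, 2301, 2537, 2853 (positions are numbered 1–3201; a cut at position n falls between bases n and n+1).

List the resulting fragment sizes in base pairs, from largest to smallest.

1566, 1083, 316, 236 bp

Circular molecule, 4 cuts → 4 fragments:
  2301 − 735 = 1566 bp
  2537 − 2301 = 236 bp
  2853 − 2537 = 316 bp
  wrap: 3201 − 2853 + 735 = 1083 bp
Sorted largest to smallest: 1566, 1083, 316, 236 bp.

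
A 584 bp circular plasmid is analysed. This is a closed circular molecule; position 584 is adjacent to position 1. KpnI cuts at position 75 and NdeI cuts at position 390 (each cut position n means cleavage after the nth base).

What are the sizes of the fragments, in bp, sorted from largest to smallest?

Combined cut positions (sorted): 75, 390.
Circular molecule, 2 cuts → 2 fragments:
  390 − 75 = 315 bp
  wrap: 584 − 390 + 75 = 269 bp
Sorted largest to smallest: 315, 269 bp.

315, 269 bp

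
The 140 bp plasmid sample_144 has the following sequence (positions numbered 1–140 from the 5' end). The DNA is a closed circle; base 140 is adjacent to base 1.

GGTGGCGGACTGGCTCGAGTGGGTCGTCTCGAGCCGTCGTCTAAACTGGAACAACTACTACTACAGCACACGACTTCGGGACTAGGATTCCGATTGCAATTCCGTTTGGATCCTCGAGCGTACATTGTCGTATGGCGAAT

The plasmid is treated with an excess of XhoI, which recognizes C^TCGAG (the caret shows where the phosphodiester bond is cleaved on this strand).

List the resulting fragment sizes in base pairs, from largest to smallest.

85, 41, 14 bp

XhoI sites (CTCGAG) start at positions 14, 28, 113.
XhoI cuts after the first base of each site, so after positions 14, 28, 113.
Circular molecule, 3 cuts → 3 fragments:
  15–28 → 14 bp
  29–113 → 85 bp
  114–140 then 1–14 → 27 + 14 = 41 bp
Sorted largest to smallest: 85, 41, 14 bp.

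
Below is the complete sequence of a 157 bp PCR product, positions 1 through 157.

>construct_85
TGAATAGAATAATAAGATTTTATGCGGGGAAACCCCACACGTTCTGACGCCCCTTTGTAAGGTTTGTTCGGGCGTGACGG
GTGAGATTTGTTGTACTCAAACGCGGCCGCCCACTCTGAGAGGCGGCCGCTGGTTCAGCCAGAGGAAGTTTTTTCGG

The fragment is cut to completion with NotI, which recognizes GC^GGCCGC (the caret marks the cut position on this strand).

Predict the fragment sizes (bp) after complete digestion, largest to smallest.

NotI sites (GCGGCCGC) start at positions 103, 123.
NotI cuts after base 2 of each site, so after positions 104, 124.
Linear molecule, 2 cuts → 3 fragments:
  1–104 → 104 bp
  105–124 → 20 bp
  125–157 → 33 bp
Sorted largest to smallest: 104, 33, 20 bp.

104, 33, 20 bp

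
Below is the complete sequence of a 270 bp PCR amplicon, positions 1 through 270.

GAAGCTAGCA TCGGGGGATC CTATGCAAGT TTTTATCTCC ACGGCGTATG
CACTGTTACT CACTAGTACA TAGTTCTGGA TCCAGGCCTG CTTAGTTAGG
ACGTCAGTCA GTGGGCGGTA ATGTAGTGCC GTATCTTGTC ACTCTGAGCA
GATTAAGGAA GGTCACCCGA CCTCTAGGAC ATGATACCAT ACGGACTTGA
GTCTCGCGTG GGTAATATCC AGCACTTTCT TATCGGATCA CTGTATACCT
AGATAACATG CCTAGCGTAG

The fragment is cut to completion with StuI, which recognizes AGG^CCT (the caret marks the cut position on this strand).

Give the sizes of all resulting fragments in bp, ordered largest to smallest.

The StuI site (AGGCCT) starts at position 84.
StuI cuts after base 3 of each site, so after position 86.
Linear molecule, 1 cut → 2 fragments:
  1–86 → 86 bp
  87–270 → 184 bp
Sorted largest to smallest: 184, 86 bp.

184, 86 bp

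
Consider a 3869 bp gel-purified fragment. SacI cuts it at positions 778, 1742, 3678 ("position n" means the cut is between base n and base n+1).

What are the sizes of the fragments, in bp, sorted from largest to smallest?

Linear molecule, 3 cuts → 4 fragments:
  778 − 0 = 778 bp
  1742 − 778 = 964 bp
  3678 − 1742 = 1936 bp
  3869 − 3678 = 191 bp
Sorted largest to smallest: 1936, 964, 778, 191 bp.

1936, 964, 778, 191 bp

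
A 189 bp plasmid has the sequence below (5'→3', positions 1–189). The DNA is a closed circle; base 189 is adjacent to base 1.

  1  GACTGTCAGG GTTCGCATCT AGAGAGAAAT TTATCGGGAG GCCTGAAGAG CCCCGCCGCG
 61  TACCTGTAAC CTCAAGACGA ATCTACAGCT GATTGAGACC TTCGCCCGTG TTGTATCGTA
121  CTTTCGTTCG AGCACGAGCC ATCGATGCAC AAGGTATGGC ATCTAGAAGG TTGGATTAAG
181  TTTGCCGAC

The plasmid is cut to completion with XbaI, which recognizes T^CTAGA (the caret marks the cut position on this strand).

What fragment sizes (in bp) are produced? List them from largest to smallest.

144, 45 bp

XbaI sites (TCTAGA) start at positions 18, 162.
XbaI cuts after the first base of each site, so after positions 18, 162.
Circular molecule, 2 cuts → 2 fragments:
  19–162 → 144 bp
  163–189 then 1–18 → 27 + 18 = 45 bp
Sorted largest to smallest: 144, 45 bp.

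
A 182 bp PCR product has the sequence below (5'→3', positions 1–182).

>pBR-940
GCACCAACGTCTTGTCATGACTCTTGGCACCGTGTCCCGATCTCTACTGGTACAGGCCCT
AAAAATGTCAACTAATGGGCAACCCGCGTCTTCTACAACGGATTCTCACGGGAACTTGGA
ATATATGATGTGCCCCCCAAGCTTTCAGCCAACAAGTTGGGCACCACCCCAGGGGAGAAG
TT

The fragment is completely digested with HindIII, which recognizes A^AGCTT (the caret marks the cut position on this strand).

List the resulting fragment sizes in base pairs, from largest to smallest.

139, 43 bp

The HindIII site (AAGCTT) starts at position 139.
HindIII cuts after the first base of each site, so after position 139.
Linear molecule, 1 cut → 2 fragments:
  1–139 → 139 bp
  140–182 → 43 bp
Sorted largest to smallest: 139, 43 bp.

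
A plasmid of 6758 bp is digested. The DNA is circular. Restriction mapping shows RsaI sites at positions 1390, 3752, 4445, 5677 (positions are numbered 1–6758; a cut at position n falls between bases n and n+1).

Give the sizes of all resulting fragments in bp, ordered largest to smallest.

Circular molecule, 4 cuts → 4 fragments:
  3752 − 1390 = 2362 bp
  4445 − 3752 = 693 bp
  5677 − 4445 = 1232 bp
  wrap: 6758 − 5677 + 1390 = 2471 bp
Sorted largest to smallest: 2471, 2362, 1232, 693 bp.

2471, 2362, 1232, 693 bp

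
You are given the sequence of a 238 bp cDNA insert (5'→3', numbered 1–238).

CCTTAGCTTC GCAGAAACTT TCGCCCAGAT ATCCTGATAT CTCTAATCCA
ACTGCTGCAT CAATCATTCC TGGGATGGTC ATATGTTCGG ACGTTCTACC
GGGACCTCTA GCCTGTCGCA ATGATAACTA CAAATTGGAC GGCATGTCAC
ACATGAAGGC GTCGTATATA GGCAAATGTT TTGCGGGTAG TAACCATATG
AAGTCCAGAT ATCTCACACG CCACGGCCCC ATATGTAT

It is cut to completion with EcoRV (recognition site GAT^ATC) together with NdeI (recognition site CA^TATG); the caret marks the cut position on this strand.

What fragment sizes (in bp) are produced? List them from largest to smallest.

EcoRV sites (GATATC) start at positions 28, 36, 208.
EcoRV cuts after base 3 of each site, so after positions 30, 38, 210.
NdeI sites (CATATG) start at positions 80, 195, 230.
NdeI cuts after base 2 of each site, so after positions 81, 196, 231.
Combined cut positions: 30, 38, 81, 196, 210, 231.
Linear molecule, 6 cuts → 7 fragments:
  1–30 → 30 bp
  31–38 → 8 bp
  39–81 → 43 bp
  82–196 → 115 bp
  197–210 → 14 bp
  211–231 → 21 bp
  232–238 → 7 bp
Sorted largest to smallest: 115, 43, 30, 21, 14, 8, 7 bp.

115, 43, 30, 21, 14, 8, 7 bp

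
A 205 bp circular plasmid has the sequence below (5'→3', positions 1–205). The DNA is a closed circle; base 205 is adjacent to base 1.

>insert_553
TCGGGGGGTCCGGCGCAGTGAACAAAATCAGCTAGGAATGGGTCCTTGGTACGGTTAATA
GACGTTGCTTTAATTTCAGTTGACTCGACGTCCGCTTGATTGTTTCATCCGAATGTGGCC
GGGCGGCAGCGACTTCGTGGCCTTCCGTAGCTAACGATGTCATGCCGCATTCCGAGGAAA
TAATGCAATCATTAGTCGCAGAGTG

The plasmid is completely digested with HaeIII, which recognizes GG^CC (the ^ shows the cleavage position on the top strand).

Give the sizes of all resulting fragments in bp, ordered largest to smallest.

183, 22 bp

HaeIII sites (GGCC) start at positions 117, 139.
HaeIII cuts after base 2 of each site, so after positions 118, 140.
Circular molecule, 2 cuts → 2 fragments:
  119–140 → 22 bp
  141–205 then 1–118 → 65 + 118 = 183 bp
Sorted largest to smallest: 183, 22 bp.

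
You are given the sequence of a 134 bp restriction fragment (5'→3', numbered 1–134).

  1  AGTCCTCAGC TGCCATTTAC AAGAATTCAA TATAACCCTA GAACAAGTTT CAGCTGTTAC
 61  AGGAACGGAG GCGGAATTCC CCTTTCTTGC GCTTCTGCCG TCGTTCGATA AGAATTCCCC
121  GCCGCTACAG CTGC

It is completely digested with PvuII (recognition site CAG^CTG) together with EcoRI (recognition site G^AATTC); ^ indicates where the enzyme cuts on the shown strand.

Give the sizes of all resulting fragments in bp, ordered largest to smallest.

38, 30, 21, 18, 14, 9, 4 bp

PvuII sites (CAGCTG) start at positions 7, 51, 128.
PvuII cuts after base 3 of each site, so after positions 9, 53, 130.
EcoRI sites (GAATTC) start at positions 23, 74, 112.
EcoRI cuts after the first base of each site, so after positions 23, 74, 112.
Combined cut positions: 9, 23, 53, 74, 112, 130.
Linear molecule, 6 cuts → 7 fragments:
  1–9 → 9 bp
  10–23 → 14 bp
  24–53 → 30 bp
  54–74 → 21 bp
  75–112 → 38 bp
  113–130 → 18 bp
  131–134 → 4 bp
Sorted largest to smallest: 38, 30, 21, 18, 14, 9, 4 bp.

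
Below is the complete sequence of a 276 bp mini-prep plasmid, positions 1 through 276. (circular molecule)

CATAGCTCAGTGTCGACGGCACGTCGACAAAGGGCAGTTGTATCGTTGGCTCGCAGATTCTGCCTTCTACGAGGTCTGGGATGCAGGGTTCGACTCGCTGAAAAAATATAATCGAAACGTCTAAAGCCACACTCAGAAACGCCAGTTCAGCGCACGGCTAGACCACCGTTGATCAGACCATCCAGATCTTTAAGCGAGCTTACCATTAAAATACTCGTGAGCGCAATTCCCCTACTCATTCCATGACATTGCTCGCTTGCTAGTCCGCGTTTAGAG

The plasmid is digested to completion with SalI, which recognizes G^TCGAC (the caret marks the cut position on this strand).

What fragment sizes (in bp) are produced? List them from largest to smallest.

265, 11 bp

SalI sites (GTCGAC) start at positions 12, 23.
SalI cuts after the first base of each site, so after positions 12, 23.
Circular molecule, 2 cuts → 2 fragments:
  13–23 → 11 bp
  24–276 then 1–12 → 253 + 12 = 265 bp
Sorted largest to smallest: 265, 11 bp.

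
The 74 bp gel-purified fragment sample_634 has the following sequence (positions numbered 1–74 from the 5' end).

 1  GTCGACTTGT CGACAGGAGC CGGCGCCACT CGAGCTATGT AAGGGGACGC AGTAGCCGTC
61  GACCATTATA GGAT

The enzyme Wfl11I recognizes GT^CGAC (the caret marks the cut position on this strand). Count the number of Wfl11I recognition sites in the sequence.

3

GTCGAC occurs starting at positions 1, 9, 58.
Wfl11I cuts at 3 sites.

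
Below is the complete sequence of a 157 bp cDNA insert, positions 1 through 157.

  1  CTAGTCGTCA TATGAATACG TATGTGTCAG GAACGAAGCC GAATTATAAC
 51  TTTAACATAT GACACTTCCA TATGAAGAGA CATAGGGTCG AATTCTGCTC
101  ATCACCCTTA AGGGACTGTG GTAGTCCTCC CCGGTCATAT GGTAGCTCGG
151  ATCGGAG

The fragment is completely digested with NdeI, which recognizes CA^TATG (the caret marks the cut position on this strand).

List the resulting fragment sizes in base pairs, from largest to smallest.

67, 47, 20, 13, 10 bp

NdeI sites (CATATG) start at positions 9, 56, 69, 136.
NdeI cuts after base 2 of each site, so after positions 10, 57, 70, 137.
Linear molecule, 4 cuts → 5 fragments:
  1–10 → 10 bp
  11–57 → 47 bp
  58–70 → 13 bp
  71–137 → 67 bp
  138–157 → 20 bp
Sorted largest to smallest: 67, 47, 20, 13, 10 bp.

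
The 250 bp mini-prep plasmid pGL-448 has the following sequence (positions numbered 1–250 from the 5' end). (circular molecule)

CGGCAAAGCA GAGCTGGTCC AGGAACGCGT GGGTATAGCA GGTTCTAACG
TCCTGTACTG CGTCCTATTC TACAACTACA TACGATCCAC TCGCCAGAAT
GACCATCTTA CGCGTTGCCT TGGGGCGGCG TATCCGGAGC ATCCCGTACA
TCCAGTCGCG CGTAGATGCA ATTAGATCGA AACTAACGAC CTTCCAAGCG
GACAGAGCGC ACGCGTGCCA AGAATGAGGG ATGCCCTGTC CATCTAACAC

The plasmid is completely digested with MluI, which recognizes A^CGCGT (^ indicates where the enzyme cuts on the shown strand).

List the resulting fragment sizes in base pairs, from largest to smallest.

101, 85, 64 bp

MluI sites (ACGCGT) start at positions 25, 110, 211.
MluI cuts after the first base of each site, so after positions 25, 110, 211.
Circular molecule, 3 cuts → 3 fragments:
  26–110 → 85 bp
  111–211 → 101 bp
  212–250 then 1–25 → 39 + 25 = 64 bp
Sorted largest to smallest: 101, 85, 64 bp.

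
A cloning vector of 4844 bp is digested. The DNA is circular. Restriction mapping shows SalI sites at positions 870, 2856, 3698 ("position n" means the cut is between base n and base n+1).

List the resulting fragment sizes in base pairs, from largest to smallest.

2016, 1986, 842 bp

Circular molecule, 3 cuts → 3 fragments:
  2856 − 870 = 1986 bp
  3698 − 2856 = 842 bp
  wrap: 4844 − 3698 + 870 = 2016 bp
Sorted largest to smallest: 2016, 1986, 842 bp.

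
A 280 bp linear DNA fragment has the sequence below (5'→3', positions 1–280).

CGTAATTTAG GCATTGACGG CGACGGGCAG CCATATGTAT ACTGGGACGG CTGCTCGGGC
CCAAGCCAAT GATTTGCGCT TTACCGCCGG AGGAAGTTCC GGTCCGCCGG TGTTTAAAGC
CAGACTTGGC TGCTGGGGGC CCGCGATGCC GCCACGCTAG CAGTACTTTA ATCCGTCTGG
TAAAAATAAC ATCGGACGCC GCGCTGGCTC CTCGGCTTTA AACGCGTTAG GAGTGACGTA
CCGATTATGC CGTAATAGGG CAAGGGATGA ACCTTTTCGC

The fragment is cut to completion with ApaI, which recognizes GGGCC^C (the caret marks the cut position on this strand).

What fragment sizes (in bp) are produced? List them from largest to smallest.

139, 80, 61 bp

ApaI sites (GGGCCC) start at positions 57, 137.
ApaI cuts after base 5 of each site (before the last base), so after positions 61, 141.
Linear molecule, 2 cuts → 3 fragments:
  1–61 → 61 bp
  62–141 → 80 bp
  142–280 → 139 bp
Sorted largest to smallest: 139, 80, 61 bp.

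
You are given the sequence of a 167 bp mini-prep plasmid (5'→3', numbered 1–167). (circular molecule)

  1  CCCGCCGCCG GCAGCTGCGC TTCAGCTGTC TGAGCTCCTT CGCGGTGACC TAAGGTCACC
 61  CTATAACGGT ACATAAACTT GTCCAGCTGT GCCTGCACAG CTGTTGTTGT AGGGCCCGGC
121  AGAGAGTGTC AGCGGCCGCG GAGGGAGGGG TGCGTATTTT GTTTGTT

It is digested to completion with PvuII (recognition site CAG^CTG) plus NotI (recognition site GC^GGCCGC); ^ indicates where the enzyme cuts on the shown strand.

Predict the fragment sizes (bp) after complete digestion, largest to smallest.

PvuII sites (CAGCTG) start at positions 12, 23, 84, 98.
PvuII cuts after base 3 of each site, so after positions 14, 25, 86, 100.
The NotI site (GCGGCCGC) starts at position 132.
NotI cuts after base 2 of each site, so after position 133.
Combined cut positions: 14, 25, 86, 100, 133.
Circular molecule, 5 cuts → 5 fragments:
  15–25 → 11 bp
  26–86 → 61 bp
  87–100 → 14 bp
  101–133 → 33 bp
  134–167 then 1–14 → 34 + 14 = 48 bp
Sorted largest to smallest: 61, 48, 33, 14, 11 bp.

61, 48, 33, 14, 11 bp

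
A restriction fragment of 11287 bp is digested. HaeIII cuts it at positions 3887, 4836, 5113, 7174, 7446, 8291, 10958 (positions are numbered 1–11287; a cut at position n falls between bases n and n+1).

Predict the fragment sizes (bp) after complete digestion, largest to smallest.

Linear molecule, 7 cuts → 8 fragments:
  3887 − 0 = 3887 bp
  4836 − 3887 = 949 bp
  5113 − 4836 = 277 bp
  7174 − 5113 = 2061 bp
  7446 − 7174 = 272 bp
  8291 − 7446 = 845 bp
  10958 − 8291 = 2667 bp
  11287 − 10958 = 329 bp
Sorted largest to smallest: 3887, 2667, 2061, 949, 845, 329, 277, 272 bp.

3887, 2667, 2061, 949, 845, 329, 277, 272 bp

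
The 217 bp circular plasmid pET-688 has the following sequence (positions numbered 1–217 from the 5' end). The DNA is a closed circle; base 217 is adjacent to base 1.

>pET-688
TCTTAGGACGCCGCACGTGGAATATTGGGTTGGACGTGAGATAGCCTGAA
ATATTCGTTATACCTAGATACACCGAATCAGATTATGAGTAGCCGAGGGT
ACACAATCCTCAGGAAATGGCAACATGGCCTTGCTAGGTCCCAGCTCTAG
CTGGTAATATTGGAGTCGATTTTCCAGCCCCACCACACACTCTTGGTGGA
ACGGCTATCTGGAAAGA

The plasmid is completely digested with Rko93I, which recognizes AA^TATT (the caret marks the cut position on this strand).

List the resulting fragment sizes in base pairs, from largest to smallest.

106, 82, 29 bp

Rko93I sites (AATATT) start at positions 21, 50, 156.
Rko93I cuts after base 2 of each site, so after positions 22, 51, 157.
Circular molecule, 3 cuts → 3 fragments:
  23–51 → 29 bp
  52–157 → 106 bp
  158–217 then 1–22 → 60 + 22 = 82 bp
Sorted largest to smallest: 106, 82, 29 bp.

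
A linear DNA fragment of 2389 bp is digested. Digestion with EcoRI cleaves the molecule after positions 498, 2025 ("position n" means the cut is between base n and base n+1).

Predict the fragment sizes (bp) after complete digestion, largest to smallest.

Linear molecule, 2 cuts → 3 fragments:
  498 − 0 = 498 bp
  2025 − 498 = 1527 bp
  2389 − 2025 = 364 bp
Sorted largest to smallest: 1527, 498, 364 bp.

1527, 498, 364 bp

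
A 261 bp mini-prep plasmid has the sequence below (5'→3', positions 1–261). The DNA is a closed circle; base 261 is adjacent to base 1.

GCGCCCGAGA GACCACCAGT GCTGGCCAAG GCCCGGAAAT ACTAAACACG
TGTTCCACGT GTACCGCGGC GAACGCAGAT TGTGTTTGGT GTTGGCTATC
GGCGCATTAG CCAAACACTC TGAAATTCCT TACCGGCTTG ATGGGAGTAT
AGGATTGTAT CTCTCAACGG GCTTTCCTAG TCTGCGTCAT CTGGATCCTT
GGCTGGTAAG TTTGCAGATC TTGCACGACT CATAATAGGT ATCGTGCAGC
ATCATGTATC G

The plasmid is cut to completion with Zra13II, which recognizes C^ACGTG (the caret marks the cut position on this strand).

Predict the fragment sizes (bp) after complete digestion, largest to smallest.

Zra13II sites (CACGTG) start at positions 47, 56.
Zra13II cuts after the first base of each site, so after positions 47, 56.
Circular molecule, 2 cuts → 2 fragments:
  48–56 → 9 bp
  57–261 then 1–47 → 205 + 47 = 252 bp
Sorted largest to smallest: 252, 9 bp.

252, 9 bp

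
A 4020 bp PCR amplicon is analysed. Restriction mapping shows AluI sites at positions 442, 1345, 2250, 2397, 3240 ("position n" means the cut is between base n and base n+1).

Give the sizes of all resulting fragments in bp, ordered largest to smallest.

Linear molecule, 5 cuts → 6 fragments:
  442 − 0 = 442 bp
  1345 − 442 = 903 bp
  2250 − 1345 = 905 bp
  2397 − 2250 = 147 bp
  3240 − 2397 = 843 bp
  4020 − 3240 = 780 bp
Sorted largest to smallest: 905, 903, 843, 780, 442, 147 bp.

905, 903, 843, 780, 442, 147 bp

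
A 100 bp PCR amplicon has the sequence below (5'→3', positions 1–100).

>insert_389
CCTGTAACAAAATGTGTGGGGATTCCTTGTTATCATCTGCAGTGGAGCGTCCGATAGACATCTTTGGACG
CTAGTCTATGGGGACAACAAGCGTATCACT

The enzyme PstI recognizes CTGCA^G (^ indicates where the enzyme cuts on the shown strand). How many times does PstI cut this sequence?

1

CTGCAG occurs starting at position 37.
PstI cuts at 1 site.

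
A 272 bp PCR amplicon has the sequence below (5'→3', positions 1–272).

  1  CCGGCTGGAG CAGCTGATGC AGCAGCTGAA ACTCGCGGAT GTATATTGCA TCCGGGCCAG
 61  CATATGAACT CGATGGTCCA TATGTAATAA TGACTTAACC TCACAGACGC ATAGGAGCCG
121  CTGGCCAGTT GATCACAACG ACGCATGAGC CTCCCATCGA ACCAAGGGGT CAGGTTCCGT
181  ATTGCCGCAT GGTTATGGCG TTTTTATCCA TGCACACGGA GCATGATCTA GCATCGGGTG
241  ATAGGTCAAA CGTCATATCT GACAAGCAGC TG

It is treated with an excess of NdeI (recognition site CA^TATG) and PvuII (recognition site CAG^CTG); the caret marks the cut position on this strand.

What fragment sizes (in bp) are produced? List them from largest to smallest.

189, 37, 18, 13, 12, 3 bp

NdeI sites (CATATG) start at positions 61, 79.
NdeI cuts after base 2 of each site, so after positions 62, 80.
PvuII sites (CAGCTG) start at positions 11, 23, 267.
PvuII cuts after base 3 of each site, so after positions 13, 25, 269.
Combined cut positions: 13, 25, 62, 80, 269.
Linear molecule, 5 cuts → 6 fragments:
  1–13 → 13 bp
  14–25 → 12 bp
  26–62 → 37 bp
  63–80 → 18 bp
  81–269 → 189 bp
  270–272 → 3 bp
Sorted largest to smallest: 189, 37, 18, 13, 12, 3 bp.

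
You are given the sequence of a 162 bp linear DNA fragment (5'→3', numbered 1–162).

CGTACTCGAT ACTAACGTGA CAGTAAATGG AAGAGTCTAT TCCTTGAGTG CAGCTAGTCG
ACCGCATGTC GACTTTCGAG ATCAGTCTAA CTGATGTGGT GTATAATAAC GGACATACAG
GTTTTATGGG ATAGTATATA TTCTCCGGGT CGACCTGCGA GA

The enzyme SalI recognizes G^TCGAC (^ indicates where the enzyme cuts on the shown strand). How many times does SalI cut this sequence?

3

GTCGAC occurs starting at positions 57, 68, 149.
SalI cuts at 3 sites.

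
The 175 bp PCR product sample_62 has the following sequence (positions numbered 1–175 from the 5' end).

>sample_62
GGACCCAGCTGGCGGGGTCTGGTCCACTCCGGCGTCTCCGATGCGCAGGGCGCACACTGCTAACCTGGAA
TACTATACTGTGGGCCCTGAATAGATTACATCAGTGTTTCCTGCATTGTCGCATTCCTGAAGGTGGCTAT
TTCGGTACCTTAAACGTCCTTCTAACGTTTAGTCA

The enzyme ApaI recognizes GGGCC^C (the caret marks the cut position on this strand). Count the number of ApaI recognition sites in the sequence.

GGGCCC occurs starting at position 82.
ApaI cuts at 1 site.

1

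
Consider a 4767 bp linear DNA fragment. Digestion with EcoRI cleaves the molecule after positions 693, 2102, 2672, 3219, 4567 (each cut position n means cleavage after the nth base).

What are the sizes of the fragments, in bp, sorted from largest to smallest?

1409, 1348, 693, 570, 547, 200 bp

Linear molecule, 5 cuts → 6 fragments:
  693 − 0 = 693 bp
  2102 − 693 = 1409 bp
  2672 − 2102 = 570 bp
  3219 − 2672 = 547 bp
  4567 − 3219 = 1348 bp
  4767 − 4567 = 200 bp
Sorted largest to smallest: 1409, 1348, 693, 570, 547, 200 bp.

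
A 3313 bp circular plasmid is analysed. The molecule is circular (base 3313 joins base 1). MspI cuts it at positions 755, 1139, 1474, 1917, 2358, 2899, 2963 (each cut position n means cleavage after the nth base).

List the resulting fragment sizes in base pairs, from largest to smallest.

Circular molecule, 7 cuts → 7 fragments:
  1139 − 755 = 384 bp
  1474 − 1139 = 335 bp
  1917 − 1474 = 443 bp
  2358 − 1917 = 441 bp
  2899 − 2358 = 541 bp
  2963 − 2899 = 64 bp
  wrap: 3313 − 2963 + 755 = 1105 bp
Sorted largest to smallest: 1105, 541, 443, 441, 384, 335, 64 bp.

1105, 541, 443, 441, 384, 335, 64 bp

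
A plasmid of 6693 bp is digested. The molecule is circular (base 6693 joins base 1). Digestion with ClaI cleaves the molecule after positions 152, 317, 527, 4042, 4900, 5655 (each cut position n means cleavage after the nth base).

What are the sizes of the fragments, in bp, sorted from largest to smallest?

3515, 1190, 858, 755, 210, 165 bp

Circular molecule, 6 cuts → 6 fragments:
  317 − 152 = 165 bp
  527 − 317 = 210 bp
  4042 − 527 = 3515 bp
  4900 − 4042 = 858 bp
  5655 − 4900 = 755 bp
  wrap: 6693 − 5655 + 152 = 1190 bp
Sorted largest to smallest: 3515, 1190, 858, 755, 210, 165 bp.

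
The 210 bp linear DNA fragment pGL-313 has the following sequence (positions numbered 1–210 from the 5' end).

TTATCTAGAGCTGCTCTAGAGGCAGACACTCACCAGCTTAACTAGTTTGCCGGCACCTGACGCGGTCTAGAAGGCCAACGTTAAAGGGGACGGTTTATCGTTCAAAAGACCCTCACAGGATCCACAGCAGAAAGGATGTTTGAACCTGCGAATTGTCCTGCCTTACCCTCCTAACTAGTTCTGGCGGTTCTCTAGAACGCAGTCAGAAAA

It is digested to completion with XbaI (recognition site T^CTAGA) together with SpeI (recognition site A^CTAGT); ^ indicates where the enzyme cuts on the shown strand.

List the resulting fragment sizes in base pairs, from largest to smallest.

108, 26, 25, 19, 17, 11, 4 bp

XbaI sites (TCTAGA) start at positions 4, 15, 66, 191.
XbaI cuts after the first base of each site, so after positions 4, 15, 66, 191.
SpeI sites (ACTAGT) start at positions 41, 174.
SpeI cuts after the first base of each site, so after positions 41, 174.
Combined cut positions: 4, 15, 41, 66, 174, 191.
Linear molecule, 6 cuts → 7 fragments:
  1–4 → 4 bp
  5–15 → 11 bp
  16–41 → 26 bp
  42–66 → 25 bp
  67–174 → 108 bp
  175–191 → 17 bp
  192–210 → 19 bp
Sorted largest to smallest: 108, 26, 25, 19, 17, 11, 4 bp.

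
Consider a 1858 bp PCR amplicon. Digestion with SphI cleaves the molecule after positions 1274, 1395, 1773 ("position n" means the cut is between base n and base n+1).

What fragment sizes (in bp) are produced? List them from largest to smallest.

Linear molecule, 3 cuts → 4 fragments:
  1274 − 0 = 1274 bp
  1395 − 1274 = 121 bp
  1773 − 1395 = 378 bp
  1858 − 1773 = 85 bp
Sorted largest to smallest: 1274, 378, 121, 85 bp.

1274, 378, 121, 85 bp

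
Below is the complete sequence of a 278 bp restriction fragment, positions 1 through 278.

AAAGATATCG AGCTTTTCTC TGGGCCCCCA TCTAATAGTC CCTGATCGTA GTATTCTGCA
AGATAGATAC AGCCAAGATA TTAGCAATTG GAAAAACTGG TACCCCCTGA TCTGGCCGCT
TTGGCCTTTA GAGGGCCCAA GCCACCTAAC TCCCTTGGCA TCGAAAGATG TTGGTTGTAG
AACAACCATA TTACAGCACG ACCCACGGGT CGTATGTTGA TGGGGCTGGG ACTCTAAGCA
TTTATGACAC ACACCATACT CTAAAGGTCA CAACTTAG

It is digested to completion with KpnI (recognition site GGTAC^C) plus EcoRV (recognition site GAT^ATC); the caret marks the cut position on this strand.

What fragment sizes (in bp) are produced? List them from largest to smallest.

175, 97, 6 bp

The KpnI site (GGTACC) starts at position 99.
KpnI cuts after base 5 of each site (before the last base), so after position 103.
The EcoRV site (GATATC) starts at position 4.
EcoRV cuts after base 3 of each site, so after position 6.
Combined cut positions: 6, 103.
Linear molecule, 2 cuts → 3 fragments:
  1–6 → 6 bp
  7–103 → 97 bp
  104–278 → 175 bp
Sorted largest to smallest: 175, 97, 6 bp.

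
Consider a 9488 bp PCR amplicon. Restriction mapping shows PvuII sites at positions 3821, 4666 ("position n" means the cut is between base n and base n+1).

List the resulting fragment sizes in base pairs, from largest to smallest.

Linear molecule, 2 cuts → 3 fragments:
  3821 − 0 = 3821 bp
  4666 − 3821 = 845 bp
  9488 − 4666 = 4822 bp
Sorted largest to smallest: 4822, 3821, 845 bp.

4822, 3821, 845 bp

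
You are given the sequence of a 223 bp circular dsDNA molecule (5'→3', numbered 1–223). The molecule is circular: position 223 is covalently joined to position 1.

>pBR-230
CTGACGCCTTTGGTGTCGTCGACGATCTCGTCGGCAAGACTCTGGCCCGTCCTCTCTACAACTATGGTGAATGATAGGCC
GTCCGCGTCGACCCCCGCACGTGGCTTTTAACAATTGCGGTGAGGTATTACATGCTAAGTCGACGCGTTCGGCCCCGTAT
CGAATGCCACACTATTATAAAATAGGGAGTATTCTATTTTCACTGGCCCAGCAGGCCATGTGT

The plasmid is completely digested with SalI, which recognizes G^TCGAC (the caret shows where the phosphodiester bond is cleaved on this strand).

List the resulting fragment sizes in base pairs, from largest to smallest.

102, 69, 52 bp

SalI sites (GTCGAC) start at positions 18, 87, 139.
SalI cuts after the first base of each site, so after positions 18, 87, 139.
Circular molecule, 3 cuts → 3 fragments:
  19–87 → 69 bp
  88–139 → 52 bp
  140–223 then 1–18 → 84 + 18 = 102 bp
Sorted largest to smallest: 102, 69, 52 bp.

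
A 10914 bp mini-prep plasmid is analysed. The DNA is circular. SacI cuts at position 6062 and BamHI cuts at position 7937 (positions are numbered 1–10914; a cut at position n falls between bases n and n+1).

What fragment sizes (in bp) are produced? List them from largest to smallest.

9039, 1875 bp

Combined cut positions (sorted): 6062, 7937.
Circular molecule, 2 cuts → 2 fragments:
  7937 − 6062 = 1875 bp
  wrap: 10914 − 7937 + 6062 = 9039 bp
Sorted largest to smallest: 9039, 1875 bp.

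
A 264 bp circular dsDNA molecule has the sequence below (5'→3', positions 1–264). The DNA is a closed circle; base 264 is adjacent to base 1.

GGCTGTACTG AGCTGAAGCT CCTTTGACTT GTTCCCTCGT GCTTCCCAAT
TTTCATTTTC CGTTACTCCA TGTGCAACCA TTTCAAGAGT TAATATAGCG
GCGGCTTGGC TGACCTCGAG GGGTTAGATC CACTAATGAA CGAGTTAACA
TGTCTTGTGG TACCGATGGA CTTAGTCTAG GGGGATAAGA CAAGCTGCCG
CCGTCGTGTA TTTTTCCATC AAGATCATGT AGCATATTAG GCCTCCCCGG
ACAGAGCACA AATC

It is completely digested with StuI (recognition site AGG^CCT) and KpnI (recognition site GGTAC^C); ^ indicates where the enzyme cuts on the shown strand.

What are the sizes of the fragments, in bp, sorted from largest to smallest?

The StuI site (AGGCCT) starts at position 239.
StuI cuts after base 3 of each site, so after position 241.
The KpnI site (GGTACC) starts at position 159.
KpnI cuts after base 5 of each site (before the last base), so after position 163.
Combined cut positions: 163, 241.
Circular molecule, 2 cuts → 2 fragments:
  164–241 → 78 bp
  242–264 then 1–163 → 23 + 163 = 186 bp
Sorted largest to smallest: 186, 78 bp.

186, 78 bp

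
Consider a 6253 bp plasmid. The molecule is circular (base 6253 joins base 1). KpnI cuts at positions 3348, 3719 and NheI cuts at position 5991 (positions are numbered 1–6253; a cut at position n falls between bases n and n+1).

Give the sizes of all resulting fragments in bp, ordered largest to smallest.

Combined cut positions (sorted): 3348, 3719, 5991.
Circular molecule, 3 cuts → 3 fragments:
  3719 − 3348 = 371 bp
  5991 − 3719 = 2272 bp
  wrap: 6253 − 5991 + 3348 = 3610 bp
Sorted largest to smallest: 3610, 2272, 371 bp.

3610, 2272, 371 bp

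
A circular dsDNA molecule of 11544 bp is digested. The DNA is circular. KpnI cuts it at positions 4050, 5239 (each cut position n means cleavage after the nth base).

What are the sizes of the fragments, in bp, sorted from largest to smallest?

Circular molecule, 2 cuts → 2 fragments:
  5239 − 4050 = 1189 bp
  wrap: 11544 − 5239 + 4050 = 10355 bp
Sorted largest to smallest: 10355, 1189 bp.

10355, 1189 bp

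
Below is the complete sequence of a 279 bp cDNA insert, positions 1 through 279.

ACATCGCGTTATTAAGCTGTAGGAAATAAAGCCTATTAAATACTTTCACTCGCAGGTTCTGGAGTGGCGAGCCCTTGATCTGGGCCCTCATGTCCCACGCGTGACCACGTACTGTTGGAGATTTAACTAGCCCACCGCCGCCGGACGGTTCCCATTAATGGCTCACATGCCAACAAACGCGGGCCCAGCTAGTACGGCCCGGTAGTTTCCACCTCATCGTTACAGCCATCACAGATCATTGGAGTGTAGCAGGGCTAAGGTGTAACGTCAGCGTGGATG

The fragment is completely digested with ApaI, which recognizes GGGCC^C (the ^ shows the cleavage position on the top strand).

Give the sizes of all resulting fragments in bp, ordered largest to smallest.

ApaI sites (GGGCCC) start at positions 82, 181.
ApaI cuts after base 5 of each site (before the last base), so after positions 86, 185.
Linear molecule, 2 cuts → 3 fragments:
  1–86 → 86 bp
  87–185 → 99 bp
  186–279 → 94 bp
Sorted largest to smallest: 99, 94, 86 bp.

99, 94, 86 bp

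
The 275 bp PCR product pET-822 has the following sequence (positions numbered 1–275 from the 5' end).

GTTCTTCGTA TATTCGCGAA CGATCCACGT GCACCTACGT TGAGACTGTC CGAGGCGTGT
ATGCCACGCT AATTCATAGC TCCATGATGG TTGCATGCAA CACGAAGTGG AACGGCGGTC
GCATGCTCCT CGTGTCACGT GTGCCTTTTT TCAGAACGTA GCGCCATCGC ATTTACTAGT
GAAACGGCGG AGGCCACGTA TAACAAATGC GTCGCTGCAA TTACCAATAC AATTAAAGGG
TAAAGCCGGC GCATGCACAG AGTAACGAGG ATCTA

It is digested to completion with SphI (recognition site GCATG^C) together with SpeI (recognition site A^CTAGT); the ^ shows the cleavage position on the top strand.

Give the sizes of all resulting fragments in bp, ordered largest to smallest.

97, 80, 50, 28, 20 bp

SphI sites (GCATGC) start at positions 93, 121, 251.
SphI cuts after base 5 of each site (before the last base), so after positions 97, 125, 255.
The SpeI site (ACTAGT) starts at position 175.
SpeI cuts after the first base of each site, so after position 175.
Combined cut positions: 97, 125, 175, 255.
Linear molecule, 4 cuts → 5 fragments:
  1–97 → 97 bp
  98–125 → 28 bp
  126–175 → 50 bp
  176–255 → 80 bp
  256–275 → 20 bp
Sorted largest to smallest: 97, 80, 50, 28, 20 bp.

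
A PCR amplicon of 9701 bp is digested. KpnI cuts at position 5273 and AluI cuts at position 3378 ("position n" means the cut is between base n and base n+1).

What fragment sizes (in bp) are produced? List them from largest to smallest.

4428, 3378, 1895 bp

Combined cut positions (sorted): 3378, 5273.
Linear molecule, 2 cuts → 3 fragments:
  3378 − 0 = 3378 bp
  5273 − 3378 = 1895 bp
  9701 − 5273 = 4428 bp
Sorted largest to smallest: 4428, 3378, 1895 bp.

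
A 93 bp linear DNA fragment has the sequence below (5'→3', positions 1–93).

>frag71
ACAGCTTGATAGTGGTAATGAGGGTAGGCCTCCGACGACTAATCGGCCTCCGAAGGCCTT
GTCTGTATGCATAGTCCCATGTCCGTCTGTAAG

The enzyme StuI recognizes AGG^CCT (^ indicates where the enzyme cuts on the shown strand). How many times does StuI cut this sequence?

AGGCCT occurs starting at positions 26, 54.
StuI cuts at 2 sites.

2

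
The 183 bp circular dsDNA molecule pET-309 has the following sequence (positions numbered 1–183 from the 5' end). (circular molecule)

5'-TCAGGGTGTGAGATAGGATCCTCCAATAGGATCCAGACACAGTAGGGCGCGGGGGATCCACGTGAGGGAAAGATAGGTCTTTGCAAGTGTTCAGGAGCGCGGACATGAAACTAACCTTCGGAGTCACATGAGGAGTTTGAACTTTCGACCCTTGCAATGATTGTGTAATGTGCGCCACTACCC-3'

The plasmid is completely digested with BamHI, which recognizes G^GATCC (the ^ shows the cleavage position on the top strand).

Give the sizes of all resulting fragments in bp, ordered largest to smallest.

145, 25, 13 bp

BamHI sites (GGATCC) start at positions 16, 29, 54.
BamHI cuts after the first base of each site, so after positions 16, 29, 54.
Circular molecule, 3 cuts → 3 fragments:
  17–29 → 13 bp
  30–54 → 25 bp
  55–183 then 1–16 → 129 + 16 = 145 bp
Sorted largest to smallest: 145, 25, 13 bp.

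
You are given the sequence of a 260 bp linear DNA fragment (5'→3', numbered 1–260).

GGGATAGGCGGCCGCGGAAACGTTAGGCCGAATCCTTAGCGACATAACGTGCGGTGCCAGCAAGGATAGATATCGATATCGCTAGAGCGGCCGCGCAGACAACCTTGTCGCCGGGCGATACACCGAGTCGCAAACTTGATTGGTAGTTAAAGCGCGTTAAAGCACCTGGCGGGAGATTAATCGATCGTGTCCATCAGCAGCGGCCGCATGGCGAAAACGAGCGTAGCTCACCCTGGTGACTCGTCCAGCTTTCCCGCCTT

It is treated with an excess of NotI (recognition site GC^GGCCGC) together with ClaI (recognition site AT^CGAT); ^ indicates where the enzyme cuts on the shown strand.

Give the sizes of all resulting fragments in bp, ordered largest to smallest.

NotI sites (GCGGCCGC) start at positions 8, 87, 200.
NotI cuts after base 2 of each site, so after positions 9, 88, 201.
ClaI sites (ATCGAT) start at positions 72, 180.
ClaI cuts after base 2 of each site, so after positions 73, 181.
Combined cut positions: 9, 73, 88, 181, 201.
Linear molecule, 5 cuts → 6 fragments:
  1–9 → 9 bp
  10–73 → 64 bp
  74–88 → 15 bp
  89–181 → 93 bp
  182–201 → 20 bp
  202–260 → 59 bp
Sorted largest to smallest: 93, 64, 59, 20, 15, 9 bp.

93, 64, 59, 20, 15, 9 bp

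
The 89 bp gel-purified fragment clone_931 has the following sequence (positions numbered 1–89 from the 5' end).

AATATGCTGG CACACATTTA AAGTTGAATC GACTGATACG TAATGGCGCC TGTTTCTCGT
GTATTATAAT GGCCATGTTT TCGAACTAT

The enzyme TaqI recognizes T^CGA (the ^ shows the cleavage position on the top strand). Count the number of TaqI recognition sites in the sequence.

2

TCGA occurs starting at positions 29, 81.
TaqI cuts at 2 sites.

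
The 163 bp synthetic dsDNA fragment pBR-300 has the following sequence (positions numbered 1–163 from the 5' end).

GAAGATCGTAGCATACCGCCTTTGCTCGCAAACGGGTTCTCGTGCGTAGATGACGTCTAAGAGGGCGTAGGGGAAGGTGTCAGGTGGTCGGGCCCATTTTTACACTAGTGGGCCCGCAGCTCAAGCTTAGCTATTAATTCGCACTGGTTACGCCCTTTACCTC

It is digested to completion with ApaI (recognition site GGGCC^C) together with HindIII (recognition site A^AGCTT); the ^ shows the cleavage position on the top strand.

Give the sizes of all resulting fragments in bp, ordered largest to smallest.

ApaI sites (GGGCCC) start at positions 90, 110.
ApaI cuts after base 5 of each site (before the last base), so after positions 94, 114.
The HindIII site (AAGCTT) starts at position 123.
HindIII cuts after the first base of each site, so after position 123.
Combined cut positions: 94, 114, 123.
Linear molecule, 3 cuts → 4 fragments:
  1–94 → 94 bp
  95–114 → 20 bp
  115–123 → 9 bp
  124–163 → 40 bp
Sorted largest to smallest: 94, 40, 20, 9 bp.

94, 40, 20, 9 bp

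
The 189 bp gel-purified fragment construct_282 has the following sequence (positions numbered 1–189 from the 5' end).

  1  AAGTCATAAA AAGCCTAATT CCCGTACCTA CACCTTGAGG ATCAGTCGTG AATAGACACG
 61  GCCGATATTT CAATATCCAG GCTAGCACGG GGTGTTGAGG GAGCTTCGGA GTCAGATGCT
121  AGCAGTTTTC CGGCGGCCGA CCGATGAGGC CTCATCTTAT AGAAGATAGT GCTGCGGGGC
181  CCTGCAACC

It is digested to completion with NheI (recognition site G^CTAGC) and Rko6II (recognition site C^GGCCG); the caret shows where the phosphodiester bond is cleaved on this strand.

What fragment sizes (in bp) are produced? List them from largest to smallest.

NheI sites (GCTAGC) start at positions 81, 118.
NheI cuts after the first base of each site, so after positions 81, 118.
Rko6II sites (CGGCCG) start at positions 59, 134.
Rko6II cuts after the first base of each site, so after positions 59, 134.
Combined cut positions: 59, 81, 118, 134.
Linear molecule, 4 cuts → 5 fragments:
  1–59 → 59 bp
  60–81 → 22 bp
  82–118 → 37 bp
  119–134 → 16 bp
  135–189 → 55 bp
Sorted largest to smallest: 59, 55, 37, 22, 16 bp.

59, 55, 37, 22, 16 bp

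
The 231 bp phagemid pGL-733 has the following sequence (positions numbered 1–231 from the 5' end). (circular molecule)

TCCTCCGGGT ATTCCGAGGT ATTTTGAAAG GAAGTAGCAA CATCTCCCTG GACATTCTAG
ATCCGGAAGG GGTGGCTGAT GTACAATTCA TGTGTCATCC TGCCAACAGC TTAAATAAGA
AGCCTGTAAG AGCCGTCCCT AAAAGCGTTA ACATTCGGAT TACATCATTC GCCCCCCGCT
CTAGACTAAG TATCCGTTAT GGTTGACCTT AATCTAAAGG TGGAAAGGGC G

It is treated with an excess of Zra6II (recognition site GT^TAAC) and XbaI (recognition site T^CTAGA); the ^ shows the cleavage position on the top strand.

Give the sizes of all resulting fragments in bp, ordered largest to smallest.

107, 92, 32 bp

The Zra6II site (GTTAAC) starts at position 147.
Zra6II cuts after base 2 of each site, so after position 148.
XbaI sites (TCTAGA) start at positions 56, 180.
XbaI cuts after the first base of each site, so after positions 56, 180.
Combined cut positions: 56, 148, 180.
Circular molecule, 3 cuts → 3 fragments:
  57–148 → 92 bp
  149–180 → 32 bp
  181–231 then 1–56 → 51 + 56 = 107 bp
Sorted largest to smallest: 107, 92, 32 bp.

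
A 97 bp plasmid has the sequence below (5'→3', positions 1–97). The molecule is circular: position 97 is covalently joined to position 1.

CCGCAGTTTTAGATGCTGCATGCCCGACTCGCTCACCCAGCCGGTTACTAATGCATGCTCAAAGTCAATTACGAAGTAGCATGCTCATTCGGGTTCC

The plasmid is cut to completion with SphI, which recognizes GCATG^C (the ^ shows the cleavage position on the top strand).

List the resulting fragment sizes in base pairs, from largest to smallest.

SphI sites (GCATGC) start at positions 18, 53, 79.
SphI cuts after base 5 of each site (before the last base), so after positions 22, 57, 83.
Circular molecule, 3 cuts → 3 fragments:
  23–57 → 35 bp
  58–83 → 26 bp
  84–97 then 1–22 → 14 + 22 = 36 bp
Sorted largest to smallest: 36, 35, 26 bp.

36, 35, 26 bp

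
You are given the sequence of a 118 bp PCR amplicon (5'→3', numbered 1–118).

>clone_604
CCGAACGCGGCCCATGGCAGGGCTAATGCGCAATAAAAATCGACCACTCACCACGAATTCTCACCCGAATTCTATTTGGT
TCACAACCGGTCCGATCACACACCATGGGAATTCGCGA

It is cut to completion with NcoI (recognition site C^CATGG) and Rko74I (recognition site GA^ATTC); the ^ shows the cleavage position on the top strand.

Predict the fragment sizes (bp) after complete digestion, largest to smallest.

NcoI sites (CCATGG) start at positions 12, 103.
NcoI cuts after the first base of each site, so after positions 12, 103.
Rko74I sites (GAATTC) start at positions 55, 67, 109.
Rko74I cuts after base 2 of each site, so after positions 56, 68, 110.
Combined cut positions: 12, 56, 68, 103, 110.
Linear molecule, 5 cuts → 6 fragments:
  1–12 → 12 bp
  13–56 → 44 bp
  57–68 → 12 bp
  69–103 → 35 bp
  104–110 → 7 bp
  111–118 → 8 bp
Sorted largest to smallest: 44, 35, 12, 12, 8, 7 bp.

44, 35, 12, 12, 8, 7 bp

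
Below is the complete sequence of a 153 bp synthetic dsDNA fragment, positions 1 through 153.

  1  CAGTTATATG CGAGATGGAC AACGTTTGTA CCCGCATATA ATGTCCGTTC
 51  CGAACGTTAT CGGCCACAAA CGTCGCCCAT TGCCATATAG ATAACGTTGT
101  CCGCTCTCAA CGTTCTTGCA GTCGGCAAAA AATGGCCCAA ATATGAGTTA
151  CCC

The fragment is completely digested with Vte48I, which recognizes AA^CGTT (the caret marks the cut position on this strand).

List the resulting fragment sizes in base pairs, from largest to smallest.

Vte48I sites (AACGTT) start at positions 21, 53, 93, 109.
Vte48I cuts after base 2 of each site, so after positions 22, 54, 94, 110.
Linear molecule, 4 cuts → 5 fragments:
  1–22 → 22 bp
  23–54 → 32 bp
  55–94 → 40 bp
  95–110 → 16 bp
  111–153 → 43 bp
Sorted largest to smallest: 43, 40, 32, 22, 16 bp.

43, 40, 32, 22, 16 bp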